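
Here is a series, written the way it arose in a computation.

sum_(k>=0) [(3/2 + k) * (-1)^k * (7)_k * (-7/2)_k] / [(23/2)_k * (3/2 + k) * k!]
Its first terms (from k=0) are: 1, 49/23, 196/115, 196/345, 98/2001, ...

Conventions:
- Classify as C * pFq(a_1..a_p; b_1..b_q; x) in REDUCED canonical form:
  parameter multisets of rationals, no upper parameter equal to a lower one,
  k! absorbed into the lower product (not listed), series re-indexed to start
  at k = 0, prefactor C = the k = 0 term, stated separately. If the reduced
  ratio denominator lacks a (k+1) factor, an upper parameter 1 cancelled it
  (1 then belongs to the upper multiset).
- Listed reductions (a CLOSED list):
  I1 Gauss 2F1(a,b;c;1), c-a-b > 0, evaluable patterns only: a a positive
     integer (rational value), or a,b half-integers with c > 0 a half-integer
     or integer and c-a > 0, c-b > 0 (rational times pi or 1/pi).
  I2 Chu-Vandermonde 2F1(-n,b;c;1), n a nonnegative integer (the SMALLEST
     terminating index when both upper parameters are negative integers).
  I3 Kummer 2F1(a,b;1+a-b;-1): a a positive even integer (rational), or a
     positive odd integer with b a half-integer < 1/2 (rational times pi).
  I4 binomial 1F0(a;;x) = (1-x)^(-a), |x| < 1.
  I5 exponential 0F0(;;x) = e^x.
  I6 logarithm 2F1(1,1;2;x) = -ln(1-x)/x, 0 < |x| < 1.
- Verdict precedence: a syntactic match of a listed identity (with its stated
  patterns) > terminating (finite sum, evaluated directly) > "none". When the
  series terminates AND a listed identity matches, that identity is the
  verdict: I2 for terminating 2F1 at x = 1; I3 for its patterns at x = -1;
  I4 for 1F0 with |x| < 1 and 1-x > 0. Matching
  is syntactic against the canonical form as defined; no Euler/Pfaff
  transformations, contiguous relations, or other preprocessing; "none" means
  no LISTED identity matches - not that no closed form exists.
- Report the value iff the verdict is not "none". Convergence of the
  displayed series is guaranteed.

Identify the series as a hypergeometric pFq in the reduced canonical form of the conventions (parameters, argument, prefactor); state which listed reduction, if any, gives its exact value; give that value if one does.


First insight: t_0 = 1 here, and striking the common factor k + 3/2 reduces the term (prefactor 1).
Step ratio: r(k) = (-1) * (k-7/2) (k+7) / [(k+23/2) (k+1)] - rational in k, leading ratio (-1); with t_0 = 1, classification follows.

At argument -1: a 2F1 with upper {-7/2, 7}, lower {23/2}, scaled by C = 1. Verdict: the Kummer evaluation I3 applies (x = -1; c = 23/2 equals 1+a-b for upper {-7/2, 7}: listed pattern). Sum: (14549535/8388608) * pi.


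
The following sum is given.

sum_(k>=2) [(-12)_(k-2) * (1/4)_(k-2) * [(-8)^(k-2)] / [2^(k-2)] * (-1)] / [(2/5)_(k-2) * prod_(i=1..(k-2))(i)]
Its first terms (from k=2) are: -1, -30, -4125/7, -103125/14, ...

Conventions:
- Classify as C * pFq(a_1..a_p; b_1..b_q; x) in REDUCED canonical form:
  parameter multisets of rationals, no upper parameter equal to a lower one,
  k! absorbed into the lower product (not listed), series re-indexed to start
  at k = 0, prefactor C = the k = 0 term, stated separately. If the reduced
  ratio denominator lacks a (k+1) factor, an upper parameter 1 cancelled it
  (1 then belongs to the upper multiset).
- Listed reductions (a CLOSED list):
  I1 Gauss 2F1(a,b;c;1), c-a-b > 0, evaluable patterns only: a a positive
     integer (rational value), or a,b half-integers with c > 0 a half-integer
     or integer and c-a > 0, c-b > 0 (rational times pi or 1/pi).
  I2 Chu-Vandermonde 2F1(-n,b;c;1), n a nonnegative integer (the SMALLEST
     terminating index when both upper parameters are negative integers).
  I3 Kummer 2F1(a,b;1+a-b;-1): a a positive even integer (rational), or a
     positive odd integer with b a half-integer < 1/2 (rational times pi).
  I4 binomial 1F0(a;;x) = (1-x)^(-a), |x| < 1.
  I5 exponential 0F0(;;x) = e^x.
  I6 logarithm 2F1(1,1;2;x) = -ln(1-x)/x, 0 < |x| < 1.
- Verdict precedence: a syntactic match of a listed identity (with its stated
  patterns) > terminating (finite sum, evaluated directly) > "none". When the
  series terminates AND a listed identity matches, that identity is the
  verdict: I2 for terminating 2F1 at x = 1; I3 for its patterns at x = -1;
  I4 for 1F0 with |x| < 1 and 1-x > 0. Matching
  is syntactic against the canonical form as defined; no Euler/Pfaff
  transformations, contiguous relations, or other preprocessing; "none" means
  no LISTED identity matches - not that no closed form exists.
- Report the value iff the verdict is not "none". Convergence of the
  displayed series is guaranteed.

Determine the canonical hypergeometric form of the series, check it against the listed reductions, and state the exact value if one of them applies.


Reduced: x = -4, 2F1, upper = {-12, 1/4}, lower = {2/5}, C = -1. Verdict: terminating - no listed pattern fits, but -12 in the upper list cuts the series at k = 12; direct evaluation. Exact value: -15698100684688903/146853888.

The tell: x = (-4) and the product of the first k integers (prefactor -1) is k!.
Adjacent-term ratio: r(k) = (-4) * (k-12) (k+1/4) / [(k+2/5) (k+1)] - rational in k, leading ratio (-4); with t_0 = -1, classification follows.


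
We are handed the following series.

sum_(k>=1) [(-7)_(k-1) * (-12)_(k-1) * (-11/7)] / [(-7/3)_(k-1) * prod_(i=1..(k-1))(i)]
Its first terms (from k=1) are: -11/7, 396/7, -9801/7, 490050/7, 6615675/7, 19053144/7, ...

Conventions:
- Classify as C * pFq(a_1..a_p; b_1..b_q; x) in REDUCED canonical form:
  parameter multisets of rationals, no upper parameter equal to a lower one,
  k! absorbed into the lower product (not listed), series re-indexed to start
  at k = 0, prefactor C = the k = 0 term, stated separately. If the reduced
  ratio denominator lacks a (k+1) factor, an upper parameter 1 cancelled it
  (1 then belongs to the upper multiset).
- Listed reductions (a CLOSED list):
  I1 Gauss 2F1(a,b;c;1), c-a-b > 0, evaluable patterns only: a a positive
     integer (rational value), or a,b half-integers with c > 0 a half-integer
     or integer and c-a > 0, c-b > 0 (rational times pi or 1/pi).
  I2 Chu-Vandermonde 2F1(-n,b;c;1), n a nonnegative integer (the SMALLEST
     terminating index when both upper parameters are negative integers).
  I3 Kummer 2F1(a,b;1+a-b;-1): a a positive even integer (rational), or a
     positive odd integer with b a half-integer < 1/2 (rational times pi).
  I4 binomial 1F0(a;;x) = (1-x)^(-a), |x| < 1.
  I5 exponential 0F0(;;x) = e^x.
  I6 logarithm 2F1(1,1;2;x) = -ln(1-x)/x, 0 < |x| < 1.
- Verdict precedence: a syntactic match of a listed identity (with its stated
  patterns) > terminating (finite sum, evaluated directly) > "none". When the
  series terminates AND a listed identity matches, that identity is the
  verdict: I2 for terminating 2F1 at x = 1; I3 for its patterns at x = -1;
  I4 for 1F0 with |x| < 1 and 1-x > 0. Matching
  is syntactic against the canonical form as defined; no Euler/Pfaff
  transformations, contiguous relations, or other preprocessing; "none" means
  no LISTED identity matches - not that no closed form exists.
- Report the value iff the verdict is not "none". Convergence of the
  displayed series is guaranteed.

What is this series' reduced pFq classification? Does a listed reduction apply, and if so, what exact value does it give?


With C = -11/7: the canonical form is 2F1(-12, -7; -7/3; 1). Verdict at x = 1: the Chu-Vandermonde identity I2 matches (terminating 2F1 at x = 1 with n = 7, b = -12, c = -7/3). Its exact value is 46718188/7.

Key step: t_0 = -11/7 here, and the product of the first k integers (C = -11/7, x = 1) is k!.
Ratio: r(k) = 1 * (k-12) (k-7) / [(k-7/3) (k+1)] - poly over poly, x = 1 from leading terms; C = -11/7 at k = 0.


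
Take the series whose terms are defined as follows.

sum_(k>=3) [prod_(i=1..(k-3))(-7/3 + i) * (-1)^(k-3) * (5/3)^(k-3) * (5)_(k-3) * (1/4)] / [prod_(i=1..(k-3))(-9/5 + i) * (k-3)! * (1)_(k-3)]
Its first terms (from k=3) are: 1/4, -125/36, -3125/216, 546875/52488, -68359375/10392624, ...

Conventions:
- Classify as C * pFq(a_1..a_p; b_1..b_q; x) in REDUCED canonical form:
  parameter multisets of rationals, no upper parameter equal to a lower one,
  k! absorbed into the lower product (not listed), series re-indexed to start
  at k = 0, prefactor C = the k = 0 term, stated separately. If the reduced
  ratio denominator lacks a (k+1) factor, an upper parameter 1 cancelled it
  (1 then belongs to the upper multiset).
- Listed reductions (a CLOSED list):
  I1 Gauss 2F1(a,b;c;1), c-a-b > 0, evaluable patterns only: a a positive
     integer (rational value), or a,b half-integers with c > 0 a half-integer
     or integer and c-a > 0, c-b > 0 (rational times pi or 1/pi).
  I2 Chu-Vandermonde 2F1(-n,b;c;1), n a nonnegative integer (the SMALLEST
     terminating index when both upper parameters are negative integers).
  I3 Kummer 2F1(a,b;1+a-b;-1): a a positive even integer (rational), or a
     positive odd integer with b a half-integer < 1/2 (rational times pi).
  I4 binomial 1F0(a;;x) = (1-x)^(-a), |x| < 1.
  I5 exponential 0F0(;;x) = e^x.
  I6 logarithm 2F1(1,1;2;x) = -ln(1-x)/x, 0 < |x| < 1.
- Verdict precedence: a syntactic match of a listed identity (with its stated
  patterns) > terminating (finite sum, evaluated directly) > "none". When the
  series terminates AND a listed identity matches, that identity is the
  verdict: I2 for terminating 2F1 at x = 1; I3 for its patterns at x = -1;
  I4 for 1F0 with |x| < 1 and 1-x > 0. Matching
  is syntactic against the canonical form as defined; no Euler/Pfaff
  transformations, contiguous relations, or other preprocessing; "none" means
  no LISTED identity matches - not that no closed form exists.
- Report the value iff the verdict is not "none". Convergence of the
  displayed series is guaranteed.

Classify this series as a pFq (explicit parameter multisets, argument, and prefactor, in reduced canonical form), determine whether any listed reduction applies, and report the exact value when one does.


Canonical form: C = 1/4 times 2F2 with upper {-4/3, 5}, lower {-4/5, 1}, x = -5/3. Verdict: none. No listed pattern accepts 2F2(-4/3, 5; -4/5, 1; -5/3).

First insight: with t_0 = 1/4, the (-1)^k factor (prefactor 1/4) folds into the argument's sign.
Consecutive-term ratio: r(k) = (-5/3) * (k-4/3) (k+5) / [(k-4/5) (k+1) (k+1)] ; factor over Q: parameters, x = (-5/3), and C = 1/4.


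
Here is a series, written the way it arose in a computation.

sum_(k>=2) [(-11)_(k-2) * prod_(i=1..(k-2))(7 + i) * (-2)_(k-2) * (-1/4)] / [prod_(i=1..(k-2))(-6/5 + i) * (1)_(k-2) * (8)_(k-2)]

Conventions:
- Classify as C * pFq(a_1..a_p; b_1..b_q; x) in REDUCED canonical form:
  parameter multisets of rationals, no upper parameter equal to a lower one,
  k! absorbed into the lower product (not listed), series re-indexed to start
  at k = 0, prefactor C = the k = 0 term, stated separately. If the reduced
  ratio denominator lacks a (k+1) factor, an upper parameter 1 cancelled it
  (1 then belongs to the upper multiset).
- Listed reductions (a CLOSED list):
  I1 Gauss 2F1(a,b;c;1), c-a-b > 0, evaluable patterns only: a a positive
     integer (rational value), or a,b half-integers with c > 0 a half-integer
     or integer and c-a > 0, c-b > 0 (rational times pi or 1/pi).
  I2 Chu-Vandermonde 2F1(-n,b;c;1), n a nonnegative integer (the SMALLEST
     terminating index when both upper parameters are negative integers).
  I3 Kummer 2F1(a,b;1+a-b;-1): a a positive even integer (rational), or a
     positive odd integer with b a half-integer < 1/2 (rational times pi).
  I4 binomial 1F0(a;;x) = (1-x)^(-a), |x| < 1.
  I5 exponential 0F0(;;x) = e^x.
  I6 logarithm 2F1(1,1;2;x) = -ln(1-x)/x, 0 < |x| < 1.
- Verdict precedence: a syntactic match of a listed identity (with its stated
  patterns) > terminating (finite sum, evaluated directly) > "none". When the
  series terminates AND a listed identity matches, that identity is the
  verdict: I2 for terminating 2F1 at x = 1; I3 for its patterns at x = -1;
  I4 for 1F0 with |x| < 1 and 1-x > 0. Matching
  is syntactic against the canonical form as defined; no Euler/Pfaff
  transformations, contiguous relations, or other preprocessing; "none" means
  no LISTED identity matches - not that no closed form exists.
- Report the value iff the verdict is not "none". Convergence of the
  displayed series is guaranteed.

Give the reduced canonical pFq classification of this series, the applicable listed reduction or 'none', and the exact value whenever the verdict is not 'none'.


First insight: t_0 = -1/4 here, and the parameter 8 appears in both the upper and lower lists and cancels.
Ratio: r(k) = 1 * (k-11) (k-2) / [(k-1/5) (k+1)] - rational in k, leading ratio 1; with t_0 = -1/4, classification follows.

With C = -1/4: the canonical form is 2F1(-11, -2; -1/5; 1). Verdict: Vandermonde's identity (I2) matches (terminating 2F1 at x = 1 with n = 2, b = -11, c = -1/5). Sum: 1593/8.


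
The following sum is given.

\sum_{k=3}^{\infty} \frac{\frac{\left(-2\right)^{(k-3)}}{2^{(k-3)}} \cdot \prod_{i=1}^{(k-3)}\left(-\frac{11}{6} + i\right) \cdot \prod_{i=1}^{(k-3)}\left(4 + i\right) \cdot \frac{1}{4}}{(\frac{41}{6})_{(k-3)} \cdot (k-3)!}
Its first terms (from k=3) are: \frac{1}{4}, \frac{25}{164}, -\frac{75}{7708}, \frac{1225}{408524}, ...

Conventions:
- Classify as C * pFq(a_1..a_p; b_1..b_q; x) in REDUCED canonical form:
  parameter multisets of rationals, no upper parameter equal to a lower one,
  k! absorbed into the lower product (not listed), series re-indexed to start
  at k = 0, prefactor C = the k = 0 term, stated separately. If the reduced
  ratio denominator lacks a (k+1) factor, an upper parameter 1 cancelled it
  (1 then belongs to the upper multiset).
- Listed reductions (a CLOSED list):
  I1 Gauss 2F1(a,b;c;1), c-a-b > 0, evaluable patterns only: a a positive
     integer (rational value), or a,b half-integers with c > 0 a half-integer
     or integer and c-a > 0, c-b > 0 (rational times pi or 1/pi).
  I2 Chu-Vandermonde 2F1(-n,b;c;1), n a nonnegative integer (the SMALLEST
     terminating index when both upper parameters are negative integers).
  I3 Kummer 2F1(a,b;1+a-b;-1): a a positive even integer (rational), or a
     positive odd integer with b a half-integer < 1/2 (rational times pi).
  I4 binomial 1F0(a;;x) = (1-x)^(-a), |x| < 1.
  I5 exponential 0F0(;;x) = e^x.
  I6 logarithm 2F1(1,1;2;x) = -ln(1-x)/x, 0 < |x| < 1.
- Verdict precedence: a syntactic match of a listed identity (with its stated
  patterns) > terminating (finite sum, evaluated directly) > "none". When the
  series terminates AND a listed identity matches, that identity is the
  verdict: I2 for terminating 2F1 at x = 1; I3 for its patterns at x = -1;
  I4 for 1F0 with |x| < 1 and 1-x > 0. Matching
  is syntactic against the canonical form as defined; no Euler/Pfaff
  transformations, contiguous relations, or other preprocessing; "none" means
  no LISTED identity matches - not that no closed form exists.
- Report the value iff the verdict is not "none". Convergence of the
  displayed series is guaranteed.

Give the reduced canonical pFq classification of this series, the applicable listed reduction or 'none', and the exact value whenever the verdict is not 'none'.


x = -1 here; the reduced form reads 2F1, upper {-\frac{5}{6}, 5}, lower {\frac{41}{6}}, C = \frac{1}{4}. Verdict: none. A 2F1 with upper {-\frac{5}{6}, 5} fits none of I1-I6 at x = -1; the sum runs forever.

Structural cue: x = -1 and the running product (C = 1/4, x = -1) telescopes to a rising factorial.
Step ratio: r(k) = -1 * (k-\frac{5}{6}) (k+5) / [(k+\frac{41}{6}) (k+1)] - rational; roots negated = parameters, x = -1, C = \frac{1}{4}.


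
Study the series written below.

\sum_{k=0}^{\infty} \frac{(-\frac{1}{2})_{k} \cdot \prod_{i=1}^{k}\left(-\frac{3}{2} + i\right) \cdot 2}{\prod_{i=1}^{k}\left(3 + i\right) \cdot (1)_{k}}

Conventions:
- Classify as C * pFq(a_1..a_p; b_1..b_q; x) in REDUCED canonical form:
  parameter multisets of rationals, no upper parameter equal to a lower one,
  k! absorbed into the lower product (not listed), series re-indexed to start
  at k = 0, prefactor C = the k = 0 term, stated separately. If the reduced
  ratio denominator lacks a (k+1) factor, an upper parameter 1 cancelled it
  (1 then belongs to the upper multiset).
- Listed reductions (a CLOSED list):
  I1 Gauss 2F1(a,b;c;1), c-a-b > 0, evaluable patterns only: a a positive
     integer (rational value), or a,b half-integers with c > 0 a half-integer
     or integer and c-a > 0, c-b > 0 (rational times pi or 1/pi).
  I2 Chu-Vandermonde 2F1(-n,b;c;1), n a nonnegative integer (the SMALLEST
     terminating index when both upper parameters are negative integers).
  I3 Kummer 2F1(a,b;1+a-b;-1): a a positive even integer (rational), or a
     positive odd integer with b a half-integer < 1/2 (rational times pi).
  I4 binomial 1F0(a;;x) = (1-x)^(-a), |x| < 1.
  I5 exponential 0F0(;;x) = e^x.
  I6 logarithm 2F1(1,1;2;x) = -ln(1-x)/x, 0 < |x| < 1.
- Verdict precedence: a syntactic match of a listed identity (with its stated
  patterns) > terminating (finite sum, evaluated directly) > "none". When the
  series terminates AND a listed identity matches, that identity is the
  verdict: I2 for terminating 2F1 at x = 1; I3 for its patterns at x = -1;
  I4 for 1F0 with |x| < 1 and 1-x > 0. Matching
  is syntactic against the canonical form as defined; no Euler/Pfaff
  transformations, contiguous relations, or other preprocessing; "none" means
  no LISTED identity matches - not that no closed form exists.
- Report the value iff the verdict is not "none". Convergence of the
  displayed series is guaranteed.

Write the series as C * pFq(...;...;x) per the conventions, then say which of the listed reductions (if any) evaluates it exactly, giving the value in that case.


With C = 2: the canonical form is 2F1(-\frac{1}{2}, -\frac{1}{2}; 4; 1). Verdict (x = 1): the half-integer Gauss pattern (I1) applies (x = 1; upper {-\frac{1}{2}, -\frac{1}{2}} half-integers, c = 4 in the evaluable pattern). Hence: \frac{8192}{1225} / \pi.

First insight: from the first term 2: the lower running product (prefactor 2) is a rising factorial.
Adjacent-term ratio: r(k) = 1 * (k-\frac{1}{2}) (k-\frac{1}{2}) / [(k+4) (k+1)] - rational in k. x = 1; t_0 = 2; negate the roots.


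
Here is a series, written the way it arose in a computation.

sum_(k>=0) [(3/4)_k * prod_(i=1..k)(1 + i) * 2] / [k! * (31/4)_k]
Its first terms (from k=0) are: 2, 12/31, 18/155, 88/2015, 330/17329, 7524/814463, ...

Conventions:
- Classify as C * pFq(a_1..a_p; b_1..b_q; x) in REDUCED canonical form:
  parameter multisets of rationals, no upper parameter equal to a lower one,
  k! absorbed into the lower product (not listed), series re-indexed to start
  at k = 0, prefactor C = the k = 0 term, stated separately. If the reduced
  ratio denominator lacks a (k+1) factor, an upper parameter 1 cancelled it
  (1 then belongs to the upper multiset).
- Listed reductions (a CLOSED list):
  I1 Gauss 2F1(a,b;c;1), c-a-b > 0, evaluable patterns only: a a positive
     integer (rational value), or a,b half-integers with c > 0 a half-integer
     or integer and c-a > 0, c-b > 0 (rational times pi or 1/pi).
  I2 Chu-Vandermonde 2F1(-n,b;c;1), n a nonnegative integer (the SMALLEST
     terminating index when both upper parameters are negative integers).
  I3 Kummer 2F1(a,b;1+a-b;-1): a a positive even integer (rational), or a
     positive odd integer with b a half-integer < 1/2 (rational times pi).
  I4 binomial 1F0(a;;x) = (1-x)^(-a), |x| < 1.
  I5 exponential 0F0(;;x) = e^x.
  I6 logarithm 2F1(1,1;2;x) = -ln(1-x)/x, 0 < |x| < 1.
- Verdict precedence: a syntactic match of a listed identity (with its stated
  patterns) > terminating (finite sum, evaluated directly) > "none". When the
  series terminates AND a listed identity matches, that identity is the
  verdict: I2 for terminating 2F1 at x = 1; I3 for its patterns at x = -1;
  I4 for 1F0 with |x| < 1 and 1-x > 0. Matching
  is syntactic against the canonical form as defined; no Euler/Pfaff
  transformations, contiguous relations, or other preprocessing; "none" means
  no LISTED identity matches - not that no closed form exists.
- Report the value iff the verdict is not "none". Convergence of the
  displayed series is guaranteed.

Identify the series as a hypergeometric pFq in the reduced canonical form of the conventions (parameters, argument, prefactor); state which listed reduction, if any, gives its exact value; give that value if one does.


Canonical form: C = 2 times 2F1 with upper {3/4, 2}, lower {31/4}, x = 1. Verdict: the Gauss summation I1 applies (x = 1: the Gamma ratio telescopes since c-a-b = 5 > 0 and a = 2 in Z>0). Exact value: 207/80.

First insight: from the first term 2: the running product (prefactor 2) telescopes to a rising factorial.
Term ratio: r(k) = 1 * (k+3/4) (k+2) / [(k+31/4) (k+1)] ; factor over Q: parameters, x = 1, and C = 2.


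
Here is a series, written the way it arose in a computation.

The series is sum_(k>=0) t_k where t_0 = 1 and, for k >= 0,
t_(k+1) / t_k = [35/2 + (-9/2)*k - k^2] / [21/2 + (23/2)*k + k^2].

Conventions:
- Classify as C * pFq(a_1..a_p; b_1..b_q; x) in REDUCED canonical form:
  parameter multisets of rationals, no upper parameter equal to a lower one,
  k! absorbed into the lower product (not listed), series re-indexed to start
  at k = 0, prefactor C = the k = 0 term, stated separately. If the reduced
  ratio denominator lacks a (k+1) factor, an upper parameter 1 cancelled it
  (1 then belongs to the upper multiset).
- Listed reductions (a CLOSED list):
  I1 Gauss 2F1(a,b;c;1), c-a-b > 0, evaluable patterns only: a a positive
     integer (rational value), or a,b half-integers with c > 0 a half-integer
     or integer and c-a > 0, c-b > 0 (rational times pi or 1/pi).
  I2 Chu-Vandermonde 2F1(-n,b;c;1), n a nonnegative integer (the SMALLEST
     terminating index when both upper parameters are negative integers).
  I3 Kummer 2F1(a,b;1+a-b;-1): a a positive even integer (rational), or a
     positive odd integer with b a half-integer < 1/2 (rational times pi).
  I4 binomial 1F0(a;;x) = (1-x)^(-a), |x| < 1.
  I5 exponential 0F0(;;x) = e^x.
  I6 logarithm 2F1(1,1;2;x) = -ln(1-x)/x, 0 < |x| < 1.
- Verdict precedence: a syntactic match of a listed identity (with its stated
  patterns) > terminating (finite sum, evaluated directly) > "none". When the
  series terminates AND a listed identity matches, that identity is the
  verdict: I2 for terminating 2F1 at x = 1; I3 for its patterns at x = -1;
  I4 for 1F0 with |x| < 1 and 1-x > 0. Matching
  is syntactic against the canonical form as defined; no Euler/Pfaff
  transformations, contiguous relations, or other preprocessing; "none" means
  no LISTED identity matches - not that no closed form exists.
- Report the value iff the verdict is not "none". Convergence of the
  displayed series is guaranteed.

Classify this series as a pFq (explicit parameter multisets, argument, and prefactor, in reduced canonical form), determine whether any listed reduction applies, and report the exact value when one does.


At argument -1: a 2F1 with upper {-5/2, 7}, lower {21/2}, scaled by C = 1. Verdict: this is Kummer (I3) (x = -1; c = 21/2 equals 1+a-b for upper {-5/2, 7}: listed pattern). Value: (4849845/4194304) * pi.

Key step: from the first term 1: the expanded ratio factors over Q; C = 1, x = -1, roots give parameters.
Consecutive-term ratio: r(k) = (-1) * (k-5/2) (k+7) / [(k+21/2) (k+1)] - rational in k. x = (-1); t_0 = 1; negate the roots.


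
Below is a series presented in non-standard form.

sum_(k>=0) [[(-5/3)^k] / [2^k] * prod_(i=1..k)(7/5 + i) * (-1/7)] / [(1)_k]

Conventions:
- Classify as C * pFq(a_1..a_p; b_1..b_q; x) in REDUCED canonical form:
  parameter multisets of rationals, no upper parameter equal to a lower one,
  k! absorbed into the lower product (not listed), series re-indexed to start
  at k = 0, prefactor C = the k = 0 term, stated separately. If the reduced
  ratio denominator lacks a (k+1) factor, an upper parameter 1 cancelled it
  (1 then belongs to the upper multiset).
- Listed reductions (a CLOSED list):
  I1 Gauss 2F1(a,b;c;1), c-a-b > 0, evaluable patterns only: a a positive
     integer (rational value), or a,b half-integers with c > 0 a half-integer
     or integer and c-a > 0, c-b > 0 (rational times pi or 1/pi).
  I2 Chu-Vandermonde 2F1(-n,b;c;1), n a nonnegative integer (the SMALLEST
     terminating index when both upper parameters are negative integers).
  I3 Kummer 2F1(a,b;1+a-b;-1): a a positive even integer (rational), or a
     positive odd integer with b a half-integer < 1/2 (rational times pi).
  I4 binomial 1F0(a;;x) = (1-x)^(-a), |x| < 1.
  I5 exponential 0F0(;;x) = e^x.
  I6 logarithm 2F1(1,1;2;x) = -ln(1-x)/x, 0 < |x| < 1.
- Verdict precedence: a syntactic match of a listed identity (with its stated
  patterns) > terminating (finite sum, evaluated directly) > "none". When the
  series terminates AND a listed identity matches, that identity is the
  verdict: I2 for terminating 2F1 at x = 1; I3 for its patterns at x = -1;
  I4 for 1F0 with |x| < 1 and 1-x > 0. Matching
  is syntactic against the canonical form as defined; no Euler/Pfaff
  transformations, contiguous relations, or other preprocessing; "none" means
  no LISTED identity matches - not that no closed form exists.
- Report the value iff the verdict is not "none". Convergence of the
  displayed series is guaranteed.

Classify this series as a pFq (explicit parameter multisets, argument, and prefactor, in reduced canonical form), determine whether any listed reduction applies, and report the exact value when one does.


With C = -1/7: the canonical form is 1F0(12/5; -; -5/6). Verdict: the binomial series (I4) fires (the 1F0 binomial series: exponent -12/5, x = -5/6). Exact value: (-1/7) * (11/6)^(-12/5).

First insight: from the first term -1/7: the two k-th powers (prefactor -1/7) combine into one argument.
Ratio: r(k) = (-5/6) * (k+12/5) / [(k+1)] - rational in k. x = (-5/6); t_0 = -1/7; negate the roots.


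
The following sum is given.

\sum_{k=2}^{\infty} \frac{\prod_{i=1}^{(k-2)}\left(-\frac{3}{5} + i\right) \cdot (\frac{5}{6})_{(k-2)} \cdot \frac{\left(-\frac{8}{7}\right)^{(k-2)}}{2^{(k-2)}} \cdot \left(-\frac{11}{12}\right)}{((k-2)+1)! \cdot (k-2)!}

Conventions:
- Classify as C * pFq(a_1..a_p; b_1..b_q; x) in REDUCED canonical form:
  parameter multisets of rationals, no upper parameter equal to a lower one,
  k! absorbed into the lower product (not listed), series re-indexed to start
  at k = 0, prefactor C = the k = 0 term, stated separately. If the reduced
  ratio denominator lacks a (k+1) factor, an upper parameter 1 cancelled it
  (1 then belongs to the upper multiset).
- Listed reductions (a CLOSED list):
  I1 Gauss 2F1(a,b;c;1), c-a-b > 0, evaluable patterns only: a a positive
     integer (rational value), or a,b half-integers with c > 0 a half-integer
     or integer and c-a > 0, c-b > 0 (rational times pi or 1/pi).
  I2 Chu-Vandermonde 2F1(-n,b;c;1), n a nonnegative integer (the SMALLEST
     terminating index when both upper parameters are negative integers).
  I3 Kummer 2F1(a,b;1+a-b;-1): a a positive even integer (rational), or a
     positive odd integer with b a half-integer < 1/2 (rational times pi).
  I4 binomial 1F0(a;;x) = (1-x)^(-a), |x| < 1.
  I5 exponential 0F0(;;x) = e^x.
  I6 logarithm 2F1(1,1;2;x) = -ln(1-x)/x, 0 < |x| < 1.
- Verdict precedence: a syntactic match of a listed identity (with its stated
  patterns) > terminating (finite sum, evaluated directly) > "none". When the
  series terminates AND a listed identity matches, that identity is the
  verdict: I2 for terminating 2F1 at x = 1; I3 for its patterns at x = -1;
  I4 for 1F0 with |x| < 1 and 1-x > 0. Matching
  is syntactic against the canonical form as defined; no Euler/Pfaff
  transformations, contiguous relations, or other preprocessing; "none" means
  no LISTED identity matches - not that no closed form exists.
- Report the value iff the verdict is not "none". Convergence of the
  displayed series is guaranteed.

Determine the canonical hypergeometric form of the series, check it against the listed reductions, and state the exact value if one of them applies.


Prefactor -\frac{11}{12}, argument -\frac{4}{7}: 2F1 with upper {\frac{2}{5}, \frac{5}{6}} over lower {2}. Verdict: none (x = -\frac{4}{7}): each listed identity misses the multisets {\frac{2}{5}, \frac{5}{6}} ; {2}.

Key observation: with t_0 = -\frac{11}{12}, the running product (prefactor -11/12) telescopes to a rising factorial.
Adjacent-term ratio: r(k) = -\frac{4}{7} * (k+\frac{2}{5}) (k+\frac{5}{6}) / [(k+2) (k+1)] - poly over poly, x = -\frac{4}{7} from leading terms; C = -\frac{11}{12} at k = 0.


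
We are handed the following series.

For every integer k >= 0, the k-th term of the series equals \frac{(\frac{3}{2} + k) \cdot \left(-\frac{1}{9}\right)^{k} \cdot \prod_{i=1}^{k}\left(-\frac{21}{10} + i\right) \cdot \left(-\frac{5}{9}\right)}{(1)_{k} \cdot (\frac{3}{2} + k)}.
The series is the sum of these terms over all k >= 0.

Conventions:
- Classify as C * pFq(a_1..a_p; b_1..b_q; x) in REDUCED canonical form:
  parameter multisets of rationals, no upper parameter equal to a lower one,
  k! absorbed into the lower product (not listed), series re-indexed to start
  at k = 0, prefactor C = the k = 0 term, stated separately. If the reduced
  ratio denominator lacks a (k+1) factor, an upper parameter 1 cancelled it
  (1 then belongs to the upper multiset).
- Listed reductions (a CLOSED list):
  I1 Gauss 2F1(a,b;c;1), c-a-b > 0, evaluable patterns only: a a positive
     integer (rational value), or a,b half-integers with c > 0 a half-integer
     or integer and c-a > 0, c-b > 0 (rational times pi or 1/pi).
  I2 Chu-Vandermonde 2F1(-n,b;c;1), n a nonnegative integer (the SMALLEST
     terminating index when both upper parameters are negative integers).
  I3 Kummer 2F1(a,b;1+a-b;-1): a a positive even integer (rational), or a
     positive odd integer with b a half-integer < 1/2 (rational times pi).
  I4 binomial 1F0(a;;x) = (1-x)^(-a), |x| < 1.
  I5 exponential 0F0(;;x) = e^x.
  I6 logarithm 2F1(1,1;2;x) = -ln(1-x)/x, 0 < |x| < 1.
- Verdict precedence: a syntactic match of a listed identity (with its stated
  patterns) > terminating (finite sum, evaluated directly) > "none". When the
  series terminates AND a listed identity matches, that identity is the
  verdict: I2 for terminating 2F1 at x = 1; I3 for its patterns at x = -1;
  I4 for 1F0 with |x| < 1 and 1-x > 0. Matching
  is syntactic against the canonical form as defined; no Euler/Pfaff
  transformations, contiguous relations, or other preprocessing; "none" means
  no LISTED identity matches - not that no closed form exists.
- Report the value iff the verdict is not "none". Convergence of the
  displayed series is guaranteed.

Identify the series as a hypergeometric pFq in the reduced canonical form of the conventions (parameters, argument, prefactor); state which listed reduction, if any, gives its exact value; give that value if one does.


Key observation: from the first term -\frac{5}{9}: the factor k + 3/2 cancels (top and bottom), leaving C = -5/9, x = -1/9.
Consecutive-term ratio: r(k) = -\frac{1}{9} * (k-\frac{11}{10}) / [(k+1)] ; factor over Q: parameters, x = -\frac{1}{9}, and C = -\frac{5}{9}.

Prefactor -\frac{5}{9}, argument -\frac{1}{9}: 1F0 with upper {-\frac{11}{10}} over lower {-}. Verdict: binomial (I4) fires (the 1F0 binomial series: exponent 11/10, x = -\frac{1}{9}). Value: \left(-\frac{5}{9}\right) \cdot \left(\frac{10}{9}\right)^{\frac{11}{10}}.


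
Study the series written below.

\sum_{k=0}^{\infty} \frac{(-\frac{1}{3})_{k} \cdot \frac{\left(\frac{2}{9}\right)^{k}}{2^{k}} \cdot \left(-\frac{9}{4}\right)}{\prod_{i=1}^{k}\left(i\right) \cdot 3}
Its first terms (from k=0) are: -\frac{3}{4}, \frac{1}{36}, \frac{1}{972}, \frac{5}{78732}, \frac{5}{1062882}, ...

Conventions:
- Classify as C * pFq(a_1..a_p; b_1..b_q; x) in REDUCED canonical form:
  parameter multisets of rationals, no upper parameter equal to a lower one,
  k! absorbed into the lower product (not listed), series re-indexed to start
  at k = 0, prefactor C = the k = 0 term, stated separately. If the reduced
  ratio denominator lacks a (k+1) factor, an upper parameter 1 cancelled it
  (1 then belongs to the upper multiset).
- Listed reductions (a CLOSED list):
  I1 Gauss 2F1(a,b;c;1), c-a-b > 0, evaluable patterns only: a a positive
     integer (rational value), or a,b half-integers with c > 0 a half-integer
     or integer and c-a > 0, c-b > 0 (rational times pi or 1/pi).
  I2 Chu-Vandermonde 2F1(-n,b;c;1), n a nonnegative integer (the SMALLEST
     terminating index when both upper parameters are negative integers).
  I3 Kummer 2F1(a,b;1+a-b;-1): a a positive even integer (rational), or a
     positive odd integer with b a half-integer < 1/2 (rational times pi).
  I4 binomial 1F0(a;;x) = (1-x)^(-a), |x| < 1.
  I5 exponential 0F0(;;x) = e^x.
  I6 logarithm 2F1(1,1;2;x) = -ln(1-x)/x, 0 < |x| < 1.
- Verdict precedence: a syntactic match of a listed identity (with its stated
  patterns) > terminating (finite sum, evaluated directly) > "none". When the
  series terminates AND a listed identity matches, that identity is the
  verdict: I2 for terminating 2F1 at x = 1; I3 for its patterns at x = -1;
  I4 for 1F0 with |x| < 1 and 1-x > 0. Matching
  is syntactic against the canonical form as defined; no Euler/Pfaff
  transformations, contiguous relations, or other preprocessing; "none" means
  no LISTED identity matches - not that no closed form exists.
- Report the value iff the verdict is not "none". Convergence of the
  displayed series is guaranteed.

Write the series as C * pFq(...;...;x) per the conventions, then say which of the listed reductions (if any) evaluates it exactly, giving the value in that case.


At argument \frac{1}{9}: a 1F0 with upper {-\frac{1}{3}}, lower {-}, scaled by C = -\frac{3}{4}. Verdict at x = \frac{1}{9}: the I4 binomial reduction matches (the 1F0 binomial series: exponent 1/3, x = \frac{1}{9}). Its exact value is \left(-\frac{3}{4}\right) \cdot \left(\frac{8}{9}\right)^{\frac{1}{3}}.

The tell: from the first term -\frac{3}{4}: the constant factors (C = -3/4) combine into one prefactor.
Step ratio: r(k) = \frac{1}{9} * (k-\frac{1}{3}) / [(k+1)] - rational in k, leading ratio \frac{1}{9}; with t_0 = -\frac{3}{4}, classification follows.


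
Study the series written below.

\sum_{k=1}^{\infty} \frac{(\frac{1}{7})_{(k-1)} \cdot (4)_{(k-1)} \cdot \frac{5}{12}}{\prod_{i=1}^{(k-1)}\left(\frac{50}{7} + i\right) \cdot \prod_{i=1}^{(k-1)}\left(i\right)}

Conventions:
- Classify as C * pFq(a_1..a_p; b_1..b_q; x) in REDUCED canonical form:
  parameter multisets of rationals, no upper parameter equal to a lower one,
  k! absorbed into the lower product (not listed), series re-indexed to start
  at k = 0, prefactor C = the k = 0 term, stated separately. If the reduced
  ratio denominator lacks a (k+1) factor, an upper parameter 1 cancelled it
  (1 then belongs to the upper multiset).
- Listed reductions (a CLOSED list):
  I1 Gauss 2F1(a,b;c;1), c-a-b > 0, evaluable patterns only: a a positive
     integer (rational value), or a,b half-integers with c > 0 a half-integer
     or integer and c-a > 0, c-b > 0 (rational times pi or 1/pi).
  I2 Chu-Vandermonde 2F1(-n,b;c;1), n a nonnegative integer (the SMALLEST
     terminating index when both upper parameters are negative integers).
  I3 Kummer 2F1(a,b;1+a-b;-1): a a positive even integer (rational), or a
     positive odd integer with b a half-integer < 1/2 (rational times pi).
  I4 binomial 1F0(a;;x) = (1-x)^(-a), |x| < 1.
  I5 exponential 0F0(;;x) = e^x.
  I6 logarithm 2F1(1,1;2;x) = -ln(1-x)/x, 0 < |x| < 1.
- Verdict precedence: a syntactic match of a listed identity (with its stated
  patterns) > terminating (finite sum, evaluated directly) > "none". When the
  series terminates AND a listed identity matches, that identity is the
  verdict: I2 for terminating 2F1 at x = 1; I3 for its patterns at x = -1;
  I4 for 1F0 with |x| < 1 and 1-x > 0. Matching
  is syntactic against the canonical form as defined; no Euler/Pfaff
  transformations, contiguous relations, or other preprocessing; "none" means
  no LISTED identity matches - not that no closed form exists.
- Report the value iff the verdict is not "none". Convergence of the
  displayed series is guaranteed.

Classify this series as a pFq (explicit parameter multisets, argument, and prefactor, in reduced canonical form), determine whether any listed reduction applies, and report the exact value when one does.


Canonical form: C = \frac{5}{12} times 2F1 with upper {\frac{1}{7}, 4}, lower {\frac{57}{7}}, x = 1. Verdict: Gauss's theorem (I1) applies (x = 1: the Gamma ratio telescopes since c-a-b = 4 > 0 and a = 4 in Z>0). Sum: \frac{31175}{67228}.

Key step: x = 1 and the product of the first k integers (C = 5/12) is k!.
Term ratio: r(k) = 1 * (k+\frac{1}{7}) (k+4) / [(k+\frac{57}{7}) (k+1)] - rational in k, leading ratio 1; with t_0 = \frac{5}{12}, classification follows.


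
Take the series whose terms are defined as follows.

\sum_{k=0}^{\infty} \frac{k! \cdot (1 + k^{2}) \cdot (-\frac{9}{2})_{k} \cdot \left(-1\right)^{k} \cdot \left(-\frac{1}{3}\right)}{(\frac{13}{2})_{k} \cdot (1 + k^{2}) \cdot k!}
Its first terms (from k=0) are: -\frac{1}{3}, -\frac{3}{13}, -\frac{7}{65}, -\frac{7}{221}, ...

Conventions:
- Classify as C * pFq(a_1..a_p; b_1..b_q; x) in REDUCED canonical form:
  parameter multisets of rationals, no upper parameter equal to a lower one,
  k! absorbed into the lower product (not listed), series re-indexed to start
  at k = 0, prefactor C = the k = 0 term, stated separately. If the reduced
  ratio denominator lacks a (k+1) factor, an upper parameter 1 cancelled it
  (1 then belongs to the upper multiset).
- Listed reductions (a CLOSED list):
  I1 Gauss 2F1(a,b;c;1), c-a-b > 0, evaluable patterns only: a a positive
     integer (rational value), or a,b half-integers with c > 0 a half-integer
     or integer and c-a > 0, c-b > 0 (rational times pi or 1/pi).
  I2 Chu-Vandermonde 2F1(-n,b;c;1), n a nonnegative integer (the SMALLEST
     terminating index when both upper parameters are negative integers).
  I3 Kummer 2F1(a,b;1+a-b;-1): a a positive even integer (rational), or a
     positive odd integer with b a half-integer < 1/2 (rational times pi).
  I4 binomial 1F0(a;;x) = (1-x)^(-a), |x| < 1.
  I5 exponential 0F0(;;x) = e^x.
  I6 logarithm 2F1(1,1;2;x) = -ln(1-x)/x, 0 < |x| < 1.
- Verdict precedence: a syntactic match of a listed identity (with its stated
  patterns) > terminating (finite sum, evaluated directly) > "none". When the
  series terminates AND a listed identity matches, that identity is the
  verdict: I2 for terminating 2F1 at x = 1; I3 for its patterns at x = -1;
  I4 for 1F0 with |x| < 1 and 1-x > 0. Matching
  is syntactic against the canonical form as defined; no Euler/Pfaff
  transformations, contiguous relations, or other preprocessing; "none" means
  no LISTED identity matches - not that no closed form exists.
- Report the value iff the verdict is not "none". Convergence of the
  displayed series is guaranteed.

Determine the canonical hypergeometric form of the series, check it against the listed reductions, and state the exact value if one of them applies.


The series (x = -1) is 2F1: upper {-\frac{9}{2}, 1}, lower {\frac{13}{2}}, prefactor -\frac{1}{3}. Verdict at x = -1: Kummer's theorem (I3) matches (x = -1; c = \frac{13}{2} equals 1+a-b for upper {-\frac{9}{2}, 1}: listed pattern). Sum: \left(-\frac{231}{1024}\right) \cdot \pi.

Structural cue: x = -1 and the factorial ratio (prefactor -1/3) (k+a-1)!/(a-1)! is a rising factorial (a)_k.
Ratio: r(k) = -1 * (k-\frac{9}{2}) (k+1) / [(k+\frac{13}{2}) (k+1)] ; factor over Q: parameters, x = -1, and C = -\frac{1}{3}.


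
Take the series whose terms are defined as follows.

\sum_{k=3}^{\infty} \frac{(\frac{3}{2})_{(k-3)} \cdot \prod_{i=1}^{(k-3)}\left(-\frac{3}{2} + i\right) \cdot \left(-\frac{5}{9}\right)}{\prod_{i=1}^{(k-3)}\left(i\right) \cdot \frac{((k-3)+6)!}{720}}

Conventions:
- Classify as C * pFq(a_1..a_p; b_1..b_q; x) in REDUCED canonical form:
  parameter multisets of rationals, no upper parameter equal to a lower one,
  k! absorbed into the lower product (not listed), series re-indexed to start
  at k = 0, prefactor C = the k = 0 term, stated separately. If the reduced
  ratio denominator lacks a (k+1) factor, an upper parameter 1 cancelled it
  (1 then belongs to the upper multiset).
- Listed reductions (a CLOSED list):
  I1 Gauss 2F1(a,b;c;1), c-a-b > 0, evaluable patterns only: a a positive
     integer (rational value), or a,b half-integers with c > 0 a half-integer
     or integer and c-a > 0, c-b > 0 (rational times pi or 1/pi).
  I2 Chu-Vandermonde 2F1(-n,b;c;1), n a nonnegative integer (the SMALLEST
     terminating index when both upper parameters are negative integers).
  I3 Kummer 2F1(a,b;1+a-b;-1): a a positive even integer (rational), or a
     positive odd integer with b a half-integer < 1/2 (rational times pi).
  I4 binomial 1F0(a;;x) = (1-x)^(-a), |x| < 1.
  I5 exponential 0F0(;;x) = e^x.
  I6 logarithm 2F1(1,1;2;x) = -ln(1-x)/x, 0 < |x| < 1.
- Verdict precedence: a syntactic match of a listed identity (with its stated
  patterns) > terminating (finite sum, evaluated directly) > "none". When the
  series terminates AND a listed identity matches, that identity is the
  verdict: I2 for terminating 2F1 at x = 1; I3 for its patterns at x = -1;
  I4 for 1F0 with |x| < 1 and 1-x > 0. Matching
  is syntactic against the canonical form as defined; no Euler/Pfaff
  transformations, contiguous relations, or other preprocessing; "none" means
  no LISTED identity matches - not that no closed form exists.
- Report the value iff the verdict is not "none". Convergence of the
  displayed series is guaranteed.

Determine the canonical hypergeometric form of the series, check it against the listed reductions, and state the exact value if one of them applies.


Classification (C = -\frac{5}{9}): 2F1 with upper {-\frac{1}{2}, \frac{3}{2}}, lower {7}, argument x = 1. Verdict: this is Gauss's theorem I1 (half-integer case) (x = 1; upper {-\frac{1}{2}, \frac{3}{2}} half-integers, c = 7 in the evaluable pattern). Hence: \left(-\frac{2621440}{1702701}\right) / \pi.

Structural cue: t_0 being -\frac{5}{9}, the running product (C = -5/9, x = 1) telescopes to a rising factorial.
Ratio: r(k) = 1 * (k-\frac{1}{2}) (k+\frac{3}{2}) / [(k+7) (k+1)] - rational in k. x = 1; t_0 = -\frac{5}{9}; negate the roots.
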